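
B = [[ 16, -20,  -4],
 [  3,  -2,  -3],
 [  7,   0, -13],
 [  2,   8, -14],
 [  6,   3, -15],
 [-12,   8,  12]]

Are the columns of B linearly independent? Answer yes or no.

no

Row reduce B to echelon form.
R2 ← R2 − (3/16)·R1: [0, 7/4, -9/4]
R3 ← R3 − (7/16)·R1: [0, 35/4, -45/4]
R4 ← R4 − (1/8)·R1: [0, 21/2, -27/2]
R5 ← R5 − (3/8)·R1: [0, 21/2, -27/2]
R6 ← R6 + (3/4)·R1: [0, -7, 9]
R3 ← R3 − (5)·R2: [0, 0, 0]
R4 ← R4 − (6)·R2: [0, 0, 0]
R5 ← R5 − (6)·R2: [0, 0, 0]
R6 ← R6 + (4)·R2: [0, 0, 0]
2 pivots among 3 columns.
Only 2 < 3 pivot columns, so the columns are linearly dependent.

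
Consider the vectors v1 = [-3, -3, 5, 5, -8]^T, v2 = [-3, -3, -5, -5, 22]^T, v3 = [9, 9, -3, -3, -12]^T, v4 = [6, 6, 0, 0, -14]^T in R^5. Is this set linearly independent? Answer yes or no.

Form the matrix with these vectors as rows and row reduce.
R2 ← R2 − R1: [0, 0, -10, -10, 30]
R3 ← R3 + (3)·R1: [0, 0, 12, 12, -36]
R4 ← R4 + (2)·R1: [0, 0, 10, 10, -30]
R3 ← R3 + (6/5)·R2: [0, 0, 0, 0, 0]
R4 ← R4 + R2: [0, 0, 0, 0, 0]
2 nonzero rows, so the 4 vectors span a space of dimension 2.
Since 2 < 4, the vectors are linearly dependent.

no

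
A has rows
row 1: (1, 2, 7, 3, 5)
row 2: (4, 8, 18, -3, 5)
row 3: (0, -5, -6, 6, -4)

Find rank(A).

3

Row reduce to echelon form.
R2 ← R2 − (4)·R1: [0, 0, -10, -15, -15]
Swap R2 ↔ R3
Echelon form has 3 nonzero rows, so rank(A) = 3.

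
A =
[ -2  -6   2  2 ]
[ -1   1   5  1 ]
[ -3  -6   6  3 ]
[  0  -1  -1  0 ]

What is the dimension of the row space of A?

2

Row reduce to echelon form.
R2 ← R2 − (1/2)·R1: [0, 4, 4, 0]
R3 ← R3 − (3/2)·R1: [0, 3, 3, 0]
R3 ← R3 − (3/4)·R2: [0, 0, 0, 0]
R4 ← R4 + (1/4)·R2: [0, 0, 0, 0]
Echelon form has 2 nonzero rows, so rank(A) = 2.
The row space has dimension equal to the rank: 2.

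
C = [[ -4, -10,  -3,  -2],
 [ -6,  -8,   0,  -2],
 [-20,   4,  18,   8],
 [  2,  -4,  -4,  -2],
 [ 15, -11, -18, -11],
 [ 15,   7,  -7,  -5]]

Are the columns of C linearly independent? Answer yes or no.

no

Row reduce C to echelon form.
R2 ← R2 − (3/2)·R1: [0, 7, 9/2, 1]
R3 ← R3 − (5)·R1: [0, 54, 33, 18]
R4 ← R4 + (1/2)·R1: [0, -9, -11/2, -3]
R5 ← R5 + (15/4)·R1: [0, -97/2, -117/4, -37/2]
R6 ← R6 + (15/4)·R1: [0, -61/2, -73/4, -25/2]
R3 ← R3 − (54/7)·R2: [0, 0, -12/7, 72/7]
R4 ← R4 + (9/7)·R2: [0, 0, 2/7, -12/7]
R5 ← R5 + (97/14)·R2: [0, 0, 27/14, -81/7]
R6 ← R6 + (61/14)·R2: [0, 0, 19/14, -57/7]
R4 ← R4 + (1/6)·R3: [0, 0, 0, 0]
R5 ← R5 + (9/8)·R3: [0, 0, 0, 0]
R6 ← R6 + (19/24)·R3: [0, 0, 0, 0]
3 pivots among 4 columns.
Only 3 < 4 pivot columns, so the columns are linearly dependent.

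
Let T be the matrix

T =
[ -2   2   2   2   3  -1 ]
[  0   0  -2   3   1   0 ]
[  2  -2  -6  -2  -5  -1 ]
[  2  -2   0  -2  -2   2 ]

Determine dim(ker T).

3

Row reduce to echelon form.
R3 ← R3 + R1: [0, 0, -4, 0, -2, -2]
R4 ← R4 + R1: [0, 0, 2, 0, 1, 1]
R3 ← R3 − (2)·R2: [0, 0, 0, -6, -4, -2]
R4 ← R4 + R2: [0, 0, 0, 3, 2, 1]
R4 ← R4 + (1/2)·R3: [0, 0, 0, 0, 0, 0]
3 nonzero rows, so rank(T) = 3.
T has 6 columns; by rank–nullity, nullity = 6 − 3 = 3.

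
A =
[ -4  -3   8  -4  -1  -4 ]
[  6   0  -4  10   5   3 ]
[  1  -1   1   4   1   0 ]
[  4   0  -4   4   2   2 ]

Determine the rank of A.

4

Row reduce to echelon form.
R2 ← R2 + (3/2)·R1: [0, -9/2, 8, 4, 7/2, -3]
R3 ← R3 + (1/4)·R1: [0, -7/4, 3, 3, 3/4, -1]
R4 ← R4 + R1: [0, -3, 4, 0, 1, -2]
R3 ← R3 − (7/18)·R2: [0, 0, -1/9, 13/9, -11/18, 1/6]
R4 ← R4 − (2/3)·R2: [0, 0, -4/3, -8/3, -4/3, 0]
R4 ← R4 − (12)·R3: [0, 0, 0, -20, 6, -2]
Echelon form has 4 nonzero rows, so rank(A) = 4.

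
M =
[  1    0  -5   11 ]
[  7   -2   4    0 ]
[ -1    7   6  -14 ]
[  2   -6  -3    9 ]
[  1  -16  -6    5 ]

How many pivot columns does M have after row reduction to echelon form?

4

Row reduce to echelon form.
R2 ← R2 − (7)·R1: [0, -2, 39, -77]
R3 ← R3 + R1: [0, 7, 1, -3]
R4 ← R4 − (2)·R1: [0, -6, 7, -13]
R5 ← R5 − R1: [0, -16, -1, -6]
R3 ← R3 + (7/2)·R2: [0, 0, 275/2, -545/2]
R4 ← R4 − (3)·R2: [0, 0, -110, 218]
R5 ← R5 − (8)·R2: [0, 0, -313, 610]
R4 ← R4 + (4/5)·R3: [0, 0, 0, 0]
R5 ← R5 + (626/275)·R3: [0, 0, 0, -567/55]
Swap R4 ↔ R5
Echelon form has 4 nonzero rows, so rank(M) = 4.
Each nonzero row contributes one pivot column: 4 pivot columns.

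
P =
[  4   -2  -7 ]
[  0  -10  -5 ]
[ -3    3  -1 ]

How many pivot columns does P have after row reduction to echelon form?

3

Row reduce to echelon form.
R3 ← R3 + (3/4)·R1: [0, 3/2, -25/4]
R3 ← R3 + (3/20)·R2: [0, 0, -7]
Echelon form has 3 nonzero rows, so rank(P) = 3.
Each nonzero row contributes one pivot column: 3 pivot columns.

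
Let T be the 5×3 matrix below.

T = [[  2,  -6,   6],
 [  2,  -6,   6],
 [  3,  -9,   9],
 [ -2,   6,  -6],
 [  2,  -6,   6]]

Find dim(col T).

1

Row reduce to echelon form.
R2 ← R2 − R1: [0, 0, 0]
R3 ← R3 − (3/2)·R1: [0, 0, 0]
R4 ← R4 + R1: [0, 0, 0]
R5 ← R5 − R1: [0, 0, 0]
Echelon form has 1 nonzero row, so rank(T) = 1.
The column space has dimension equal to the rank: 1.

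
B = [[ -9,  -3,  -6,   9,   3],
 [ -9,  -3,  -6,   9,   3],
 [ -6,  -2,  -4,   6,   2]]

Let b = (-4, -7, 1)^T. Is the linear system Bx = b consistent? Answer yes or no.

Row reduce the augmented matrix [B | b].
R2 ← R2 − R1: [0, 0, 0, 0, 0, -3]
R3 ← R3 − (2/3)·R1: [0, 0, 0, 0, 0, 11/3]
R3 ← R3 + (11/9)·R2: [0, 0, 0, 0, 0, 0]
The echelon form has 2 nonzero rows; the last pivot sits in the augmented column, so rank(B) = 1 but rank([B|b]) = 2.
Since the ranks differ, the system is inconsistent.

no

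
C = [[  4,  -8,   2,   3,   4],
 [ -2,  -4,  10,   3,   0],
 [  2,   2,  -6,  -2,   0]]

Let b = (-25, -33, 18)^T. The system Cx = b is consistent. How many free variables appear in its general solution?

2

Row reduce the augmented matrix [C | b].
R2 ← R2 + (1/2)·R1: [0, -8, 11, 9/2, 2, -91/2]
R3 ← R3 − (1/2)·R1: [0, 6, -7, -7/2, -2, 61/2]
R3 ← R3 + (3/4)·R2: [0, 0, 5/4, -1/8, -1/2, -29/8]
The echelon form has 3 nonzero rows, and every pivot lies in the first 5 columns, so rank(C) = rank([C|b]) = 3.
The system is consistent.
Free variables = (unknowns) − (rank) = 5 − 3 = 2.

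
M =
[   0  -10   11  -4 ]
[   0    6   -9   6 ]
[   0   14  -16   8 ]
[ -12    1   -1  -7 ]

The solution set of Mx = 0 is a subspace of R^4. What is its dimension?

0

Row reduce to echelon form.
Swap R1 ↔ R4
R3 ← R3 − (7/3)·R2: [0, 0, 5, -6]
R4 ← R4 + (5/3)·R2: [0, 0, -4, 6]
R4 ← R4 + (4/5)·R3: [0, 0, 0, 6/5]
4 nonzero rows, so rank(M) = 4.
M has 4 columns; by rank–nullity, nullity = 4 − 4 = 0.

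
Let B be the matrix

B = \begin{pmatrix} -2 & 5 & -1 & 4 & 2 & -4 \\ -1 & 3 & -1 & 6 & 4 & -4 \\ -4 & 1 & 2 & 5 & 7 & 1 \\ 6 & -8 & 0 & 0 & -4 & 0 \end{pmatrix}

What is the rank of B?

Row reduce to echelon form.
R2 ← R2 − (1/2)·R1: [0, 1/2, -1/2, 4, 3, -2]
R3 ← R3 − (2)·R1: [0, -9, 4, -3, 3, 9]
R4 ← R4 + (3)·R1: [0, 7, -3, 12, 2, -12]
R3 ← R3 + (18)·R2: [0, 0, -5, 69, 57, -27]
R4 ← R4 − (14)·R2: [0, 0, 4, -44, -40, 16]
R4 ← R4 + (4/5)·R3: [0, 0, 0, 56/5, 28/5, -28/5]
Echelon form has 4 nonzero rows, so rank(B) = 4.

4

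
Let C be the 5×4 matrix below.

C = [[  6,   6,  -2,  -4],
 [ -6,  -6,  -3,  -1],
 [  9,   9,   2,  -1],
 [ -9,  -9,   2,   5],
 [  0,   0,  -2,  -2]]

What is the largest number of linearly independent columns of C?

Row reduce to echelon form.
R2 ← R2 + R1: [0, 0, -5, -5]
R3 ← R3 − (3/2)·R1: [0, 0, 5, 5]
R4 ← R4 + (3/2)·R1: [0, 0, -1, -1]
R3 ← R3 + R2: [0, 0, 0, 0]
R4 ← R4 − (1/5)·R2: [0, 0, 0, 0]
R5 ← R5 − (2/5)·R2: [0, 0, 0, 0]
Echelon form has 2 nonzero rows, so rank(C) = 2.
The rank gives the maximum number of linearly independent columns: 2.

2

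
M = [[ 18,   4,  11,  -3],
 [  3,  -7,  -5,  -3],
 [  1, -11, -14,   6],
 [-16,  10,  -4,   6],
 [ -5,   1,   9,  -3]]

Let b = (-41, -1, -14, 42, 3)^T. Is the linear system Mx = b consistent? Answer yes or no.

yes

Row reduce the augmented matrix [M | b].
R2 ← R2 − (1/6)·R1: [0, -23/3, -41/6, -5/2, 35/6]
R3 ← R3 − (1/18)·R1: [0, -101/9, -263/18, 37/6, -211/18]
R4 ← R4 + (8/9)·R1: [0, 122/9, 52/9, 10/3, 50/9]
R5 ← R5 + (5/18)·R1: [0, 19/9, 217/18, -23/6, -151/18]
R3 ← R3 − (101/69)·R2: [0, 0, -106/23, 226/23, -466/23]
R4 ← R4 + (122/69)·R2: [0, 0, -145/23, -25/23, 365/23]
R5 ← R5 + (19/69)·R2: [0, 0, 234/23, -104/23, -156/23]
R4 ← R4 − (145/106)·R3: [0, 0, 0, -770/53, 2310/53]
R5 ← R5 + (117/53)·R3: [0, 0, 0, 910/53, -2730/53]
R5 ← R5 + (13/11)·R4: [0, 0, 0, 0, 0]
The echelon form has 4 nonzero rows, and every pivot lies in the first 4 columns, so rank(M) = rank([M|b]) = 4.
The system is consistent.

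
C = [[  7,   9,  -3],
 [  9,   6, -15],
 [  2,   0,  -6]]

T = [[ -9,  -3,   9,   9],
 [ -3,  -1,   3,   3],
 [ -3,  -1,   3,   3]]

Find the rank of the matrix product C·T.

1

First compute CT:
[[-81, -27,  81,  81],
 [-54, -18,  54,  54],
 [  0,   0,   0,   0]]
Now row reduce the product.
R2 ← R2 − (2/3)·R1: [0, 0, 0, 0]
1 nonzero row, so rank(CT) = 1.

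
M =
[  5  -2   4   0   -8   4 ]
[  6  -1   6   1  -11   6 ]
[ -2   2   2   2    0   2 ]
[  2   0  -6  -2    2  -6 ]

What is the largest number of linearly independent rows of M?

Row reduce to echelon form.
R2 ← R2 − (6/5)·R1: [0, 7/5, 6/5, 1, -7/5, 6/5]
R3 ← R3 + (2/5)·R1: [0, 6/5, 18/5, 2, -16/5, 18/5]
R4 ← R4 − (2/5)·R1: [0, 4/5, -38/5, -2, 26/5, -38/5]
R3 ← R3 − (6/7)·R2: [0, 0, 18/7, 8/7, -2, 18/7]
R4 ← R4 − (4/7)·R2: [0, 0, -58/7, -18/7, 6, -58/7]
R4 ← R4 + (29/9)·R3: [0, 0, 0, 10/9, -4/9, 0]
Echelon form has 4 nonzero rows, so rank(M) = 4.
The rank gives the maximum number of linearly independent rows: 4.

4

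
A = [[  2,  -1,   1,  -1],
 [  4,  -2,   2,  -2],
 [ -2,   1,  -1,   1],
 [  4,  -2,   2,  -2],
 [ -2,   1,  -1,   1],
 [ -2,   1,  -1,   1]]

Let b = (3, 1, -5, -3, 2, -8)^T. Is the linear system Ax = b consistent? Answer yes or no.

no

Row reduce the augmented matrix [A | b].
R2 ← R2 − (2)·R1: [0, 0, 0, 0, -5]
R3 ← R3 + R1: [0, 0, 0, 0, -2]
R4 ← R4 − (2)·R1: [0, 0, 0, 0, -9]
R5 ← R5 + R1: [0, 0, 0, 0, 5]
R6 ← R6 + R1: [0, 0, 0, 0, -5]
R3 ← R3 − (2/5)·R2: [0, 0, 0, 0, 0]
R4 ← R4 − (9/5)·R2: [0, 0, 0, 0, 0]
R5 ← R5 + R2: [0, 0, 0, 0, 0]
R6 ← R6 − R2: [0, 0, 0, 0, 0]
The echelon form has 2 nonzero rows; the last pivot sits in the augmented column, so rank(A) = 1 but rank([A|b]) = 2.
Since the ranks differ, the system is inconsistent.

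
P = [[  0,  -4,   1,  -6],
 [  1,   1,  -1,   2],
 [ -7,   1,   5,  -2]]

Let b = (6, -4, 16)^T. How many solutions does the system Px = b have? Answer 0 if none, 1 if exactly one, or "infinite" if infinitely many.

infinite

Row reduce the augmented matrix [P | b].
Swap R1 ↔ R2
R3 ← R3 + (7)·R1: [0, 8, -2, 12, -12]
R3 ← R3 + (2)·R2: [0, 0, 0, 0, 0]
The echelon form has 2 nonzero rows, and every pivot lies in the first 4 columns, so rank(P) = rank([P|b]) = 2.
The system is consistent.
rank = 2 < 4 unknowns, so there are infinitely many solutions.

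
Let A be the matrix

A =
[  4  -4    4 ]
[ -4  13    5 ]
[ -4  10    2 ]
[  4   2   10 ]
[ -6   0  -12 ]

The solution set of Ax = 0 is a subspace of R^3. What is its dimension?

1

Row reduce to echelon form.
R2 ← R2 + R1: [0, 9, 9]
R3 ← R3 + R1: [0, 6, 6]
R4 ← R4 − R1: [0, 6, 6]
R5 ← R5 + (3/2)·R1: [0, -6, -6]
R3 ← R3 − (2/3)·R2: [0, 0, 0]
R4 ← R4 − (2/3)·R2: [0, 0, 0]
R5 ← R5 + (2/3)·R2: [0, 0, 0]
2 nonzero rows, so rank(A) = 2.
A has 3 columns; by rank–nullity, nullity = 3 − 2 = 1.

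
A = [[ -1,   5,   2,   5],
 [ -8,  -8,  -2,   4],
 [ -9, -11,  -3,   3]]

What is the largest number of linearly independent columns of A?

2

Row reduce to echelon form.
R2 ← R2 − (8)·R1: [0, -48, -18, -36]
R3 ← R3 − (9)·R1: [0, -56, -21, -42]
R3 ← R3 − (7/6)·R2: [0, 0, 0, 0]
Echelon form has 2 nonzero rows, so rank(A) = 2.
The rank gives the maximum number of linearly independent columns: 2.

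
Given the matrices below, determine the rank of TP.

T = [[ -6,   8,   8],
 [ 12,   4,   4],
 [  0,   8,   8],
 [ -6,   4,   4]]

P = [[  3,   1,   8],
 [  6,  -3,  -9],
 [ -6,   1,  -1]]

First compute TP:
[[-18, -22, -128],
 [ 36,   4,  56],
 [  0, -16, -80],
 [-18, -14, -88]]
Now row reduce the product.
R2 ← R2 + (2)·R1: [0, -40, -200]
R4 ← R4 − R1: [0, 8, 40]
R3 ← R3 − (2/5)·R2: [0, 0, 0]
R4 ← R4 + (1/5)·R2: [0, 0, 0]
2 nonzero rows, so rank(TP) = 2.

2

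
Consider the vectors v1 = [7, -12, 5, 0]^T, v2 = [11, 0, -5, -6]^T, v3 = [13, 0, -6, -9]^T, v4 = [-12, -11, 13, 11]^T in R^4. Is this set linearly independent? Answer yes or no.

no

Form the matrix with these vectors as rows and row reduce.
R2 ← R2 − (11/7)·R1: [0, 132/7, -90/7, -6]
R3 ← R3 − (13/7)·R1: [0, 156/7, -107/7, -9]
R4 ← R4 + (12/7)·R1: [0, -221/7, 151/7, 11]
R3 ← R3 − (13/11)·R2: [0, 0, -1/11, -21/11]
R4 ← R4 + (221/132)·R2: [0, 0, 1/22, 21/22]
R4 ← R4 + (1/2)·R3: [0, 0, 0, 0]
3 nonzero rows, so the 4 vectors span a space of dimension 3.
Since 3 < 4, the vectors are linearly dependent.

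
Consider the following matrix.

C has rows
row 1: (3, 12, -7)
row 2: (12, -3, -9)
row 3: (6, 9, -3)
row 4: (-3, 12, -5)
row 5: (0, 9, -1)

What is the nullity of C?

0

Row reduce to echelon form.
R2 ← R2 − (4)·R1: [0, -51, 19]
R3 ← R3 − (2)·R1: [0, -15, 11]
R4 ← R4 + R1: [0, 24, -12]
R3 ← R3 − (5/17)·R2: [0, 0, 92/17]
R4 ← R4 + (8/17)·R2: [0, 0, -52/17]
R5 ← R5 + (3/17)·R2: [0, 0, 40/17]
R4 ← R4 + (13/23)·R3: [0, 0, 0]
R5 ← R5 − (10/23)·R3: [0, 0, 0]
3 nonzero rows, so rank(C) = 3.
C has 3 columns; by rank–nullity, nullity = 3 − 3 = 0.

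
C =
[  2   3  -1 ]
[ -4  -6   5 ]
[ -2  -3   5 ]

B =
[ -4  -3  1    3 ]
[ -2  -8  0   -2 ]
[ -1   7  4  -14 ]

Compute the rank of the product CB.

2

First compute CB:
[[-13, -37,  -2,  14],
 [ 23,  95,  16, -70],
 [  9,  65,  18, -70]]
Now row reduce the product.
R2 ← R2 + (23/13)·R1: [0, 384/13, 162/13, -588/13]
R3 ← R3 + (9/13)·R1: [0, 512/13, 216/13, -784/13]
R3 ← R3 − (4/3)·R2: [0, 0, 0, 0]
2 nonzero rows, so rank(CB) = 2.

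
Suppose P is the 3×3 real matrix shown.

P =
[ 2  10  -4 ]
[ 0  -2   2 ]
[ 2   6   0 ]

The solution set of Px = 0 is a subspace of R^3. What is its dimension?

Row reduce to echelon form.
R3 ← R3 − R1: [0, -4, 4]
R3 ← R3 − (2)·R2: [0, 0, 0]
2 nonzero rows, so rank(P) = 2.
P has 3 columns; by rank–nullity, nullity = 3 − 2 = 1.

1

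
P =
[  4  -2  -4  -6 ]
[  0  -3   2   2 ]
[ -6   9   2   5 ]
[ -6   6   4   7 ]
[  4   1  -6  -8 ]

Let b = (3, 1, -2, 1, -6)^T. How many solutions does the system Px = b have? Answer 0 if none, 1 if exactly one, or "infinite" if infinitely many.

0

Row reduce the augmented matrix [P | b].
R3 ← R3 + (3/2)·R1: [0, 6, -4, -4, 5/2]
R4 ← R4 + (3/2)·R1: [0, 3, -2, -2, 11/2]
R5 ← R5 − R1: [0, 3, -2, -2, -9]
R3 ← R3 + (2)·R2: [0, 0, 0, 0, 9/2]
R4 ← R4 + R2: [0, 0, 0, 0, 13/2]
R5 ← R5 + R2: [0, 0, 0, 0, -8]
R4 ← R4 − (13/9)·R3: [0, 0, 0, 0, 0]
R5 ← R5 + (16/9)·R3: [0, 0, 0, 0, 0]
The echelon form has 3 nonzero rows; the last pivot sits in the augmented column, so rank(P) = 2 but rank([P|b]) = 3.
Since the ranks differ, the system is inconsistent.
It has no solutions.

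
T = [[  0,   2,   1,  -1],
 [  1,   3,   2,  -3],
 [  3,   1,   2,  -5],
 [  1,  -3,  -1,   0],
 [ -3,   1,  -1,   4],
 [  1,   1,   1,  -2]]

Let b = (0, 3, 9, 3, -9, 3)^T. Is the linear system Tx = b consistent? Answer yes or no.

Row reduce the augmented matrix [T | b].
Swap R1 ↔ R2
R3 ← R3 − (3)·R1: [0, -8, -4, 4, 0]
R4 ← R4 − R1: [0, -6, -3, 3, 0]
R5 ← R5 + (3)·R1: [0, 10, 5, -5, 0]
R6 ← R6 − R1: [0, -2, -1, 1, 0]
R3 ← R3 + (4)·R2: [0, 0, 0, 0, 0]
R4 ← R4 + (3)·R2: [0, 0, 0, 0, 0]
R5 ← R5 − (5)·R2: [0, 0, 0, 0, 0]
R6 ← R6 + R2: [0, 0, 0, 0, 0]
The echelon form has 2 nonzero rows, and every pivot lies in the first 4 columns, so rank(T) = rank([T|b]) = 2.
The system is consistent.

yes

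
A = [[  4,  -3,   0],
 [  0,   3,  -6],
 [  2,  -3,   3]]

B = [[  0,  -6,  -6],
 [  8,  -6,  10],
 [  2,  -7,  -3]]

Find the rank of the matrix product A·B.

First compute AB:
[[-24,  -6, -54],
 [ 12,  24,  48],
 [-18, -15, -51]]
Now row reduce the product.
R2 ← R2 + (1/2)·R1: [0, 21, 21]
R3 ← R3 − (3/4)·R1: [0, -21/2, -21/2]
R3 ← R3 + (1/2)·R2: [0, 0, 0]
2 nonzero rows, so rank(AB) = 2.

2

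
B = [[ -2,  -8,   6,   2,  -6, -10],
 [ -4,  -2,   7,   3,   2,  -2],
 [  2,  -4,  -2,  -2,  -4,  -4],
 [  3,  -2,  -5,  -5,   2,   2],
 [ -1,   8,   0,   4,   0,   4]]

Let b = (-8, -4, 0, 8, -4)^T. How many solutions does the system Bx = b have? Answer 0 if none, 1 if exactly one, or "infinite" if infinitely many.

Row reduce the augmented matrix [B | b].
R2 ← R2 − (2)·R1: [0, 14, -5, -1, 14, 18, 12]
R3 ← R3 + R1: [0, -12, 4, 0, -10, -14, -8]
R4 ← R4 + (3/2)·R1: [0, -14, 4, -2, -7, -13, -4]
R5 ← R5 − (1/2)·R1: [0, 12, -3, 3, 3, 9, 0]
R3 ← R3 + (6/7)·R2: [0, 0, -2/7, -6/7, 2, 10/7, 16/7]
R4 ← R4 + R2: [0, 0, -1, -3, 7, 5, 8]
R5 ← R5 − (6/7)·R2: [0, 0, 9/7, 27/7, -9, -45/7, -72/7]
R4 ← R4 − (7/2)·R3: [0, 0, 0, 0, 0, 0, 0]
R5 ← R5 + (9/2)·R3: [0, 0, 0, 0, 0, 0, 0]
The echelon form has 3 nonzero rows, and every pivot lies in the first 6 columns, so rank(B) = rank([B|b]) = 3.
The system is consistent.
rank = 3 < 6 unknowns, so there are infinitely many solutions.

infinite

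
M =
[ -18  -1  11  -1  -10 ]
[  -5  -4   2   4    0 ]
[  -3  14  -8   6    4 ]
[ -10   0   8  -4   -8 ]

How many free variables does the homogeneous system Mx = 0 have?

2

Row reduce to echelon form.
R2 ← R2 − (5/18)·R1: [0, -67/18, -19/18, 77/18, 25/9]
R3 ← R3 − (1/6)·R1: [0, 85/6, -59/6, 37/6, 17/3]
R4 ← R4 − (5/9)·R1: [0, 5/9, 17/9, -31/9, -22/9]
R3 ← R3 + (255/67)·R2: [0, 0, -928/67, 1504/67, 1088/67]
R4 ← R4 + (10/67)·R2: [0, 0, 116/67, -188/67, -136/67]
R4 ← R4 + (1/8)·R3: [0, 0, 0, 0, 0]
3 nonzero rows, so rank(M) = 3.
M has 5 columns; by rank–nullity, nullity = 5 − 3 = 2.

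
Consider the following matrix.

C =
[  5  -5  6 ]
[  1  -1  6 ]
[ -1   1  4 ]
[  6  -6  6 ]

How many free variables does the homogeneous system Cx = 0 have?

Row reduce to echelon form.
R2 ← R2 − (1/5)·R1: [0, 0, 24/5]
R3 ← R3 + (1/5)·R1: [0, 0, 26/5]
R4 ← R4 − (6/5)·R1: [0, 0, -6/5]
R3 ← R3 − (13/12)·R2: [0, 0, 0]
R4 ← R4 + (1/4)·R2: [0, 0, 0]
2 nonzero rows, so rank(C) = 2.
C has 3 columns; by rank–nullity, nullity = 3 − 2 = 1.

1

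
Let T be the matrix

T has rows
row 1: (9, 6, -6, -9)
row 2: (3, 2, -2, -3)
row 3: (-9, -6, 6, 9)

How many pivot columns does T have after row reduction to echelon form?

Row reduce to echelon form.
R2 ← R2 − (1/3)·R1: [0, 0, 0, 0]
R3 ← R3 + R1: [0, 0, 0, 0]
Echelon form has 1 nonzero row, so rank(T) = 1.
Each nonzero row contributes one pivot column: 1 pivot columns.

1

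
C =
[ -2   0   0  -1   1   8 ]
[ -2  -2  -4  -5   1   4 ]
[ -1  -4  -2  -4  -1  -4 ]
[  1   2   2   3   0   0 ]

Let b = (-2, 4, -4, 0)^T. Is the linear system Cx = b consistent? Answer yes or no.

Row reduce the augmented matrix [C | b].
R2 ← R2 − R1: [0, -2, -4, -4, 0, -4, 6]
R3 ← R3 − (1/2)·R1: [0, -4, -2, -7/2, -3/2, -8, -3]
R4 ← R4 + (1/2)·R1: [0, 2, 2, 5/2, 1/2, 4, -1]
R3 ← R3 − (2)·R2: [0, 0, 6, 9/2, -3/2, 0, -15]
R4 ← R4 + R2: [0, 0, -2, -3/2, 1/2, 0, 5]
R4 ← R4 + (1/3)·R3: [0, 0, 0, 0, 0, 0, 0]
The echelon form has 3 nonzero rows, and every pivot lies in the first 6 columns, so rank(C) = rank([C|b]) = 3.
The system is consistent.

yes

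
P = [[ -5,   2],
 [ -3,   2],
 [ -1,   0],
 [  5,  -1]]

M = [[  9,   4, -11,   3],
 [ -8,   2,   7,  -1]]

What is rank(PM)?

First compute PM:
[[-61, -16,  69, -17],
 [-43,  -8,  47, -11],
 [ -9,  -4,  11,  -3],
 [ 53,  18, -62,  16]]
Now row reduce the product.
R2 ← R2 − (43/61)·R1: [0, 200/61, -100/61, 60/61]
R3 ← R3 − (9/61)·R1: [0, -100/61, 50/61, -30/61]
R4 ← R4 + (53/61)·R1: [0, 250/61, -125/61, 75/61]
R3 ← R3 + (1/2)·R2: [0, 0, 0, 0]
R4 ← R4 − (5/4)·R2: [0, 0, 0, 0]
2 nonzero rows, so rank(PM) = 2.

2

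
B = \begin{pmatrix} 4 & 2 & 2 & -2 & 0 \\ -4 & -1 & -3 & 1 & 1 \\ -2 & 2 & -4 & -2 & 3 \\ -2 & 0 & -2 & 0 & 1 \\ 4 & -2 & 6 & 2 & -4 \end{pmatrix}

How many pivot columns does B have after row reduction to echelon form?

Row reduce to echelon form.
R2 ← R2 + R1: [0, 1, -1, -1, 1]
R3 ← R3 + (1/2)·R1: [0, 3, -3, -3, 3]
R4 ← R4 + (1/2)·R1: [0, 1, -1, -1, 1]
R5 ← R5 − R1: [0, -4, 4, 4, -4]
R3 ← R3 − (3)·R2: [0, 0, 0, 0, 0]
R4 ← R4 − R2: [0, 0, 0, 0, 0]
R5 ← R5 + (4)·R2: [0, 0, 0, 0, 0]
Echelon form has 2 nonzero rows, so rank(B) = 2.
Each nonzero row contributes one pivot column: 2 pivot columns.

2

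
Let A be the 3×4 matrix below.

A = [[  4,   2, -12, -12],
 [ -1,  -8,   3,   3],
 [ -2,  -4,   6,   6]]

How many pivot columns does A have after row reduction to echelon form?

Row reduce to echelon form.
R2 ← R2 + (1/4)·R1: [0, -15/2, 0, 0]
R3 ← R3 + (1/2)·R1: [0, -3, 0, 0]
R3 ← R3 − (2/5)·R2: [0, 0, 0, 0]
Echelon form has 2 nonzero rows, so rank(A) = 2.
Each nonzero row contributes one pivot column: 2 pivot columns.

2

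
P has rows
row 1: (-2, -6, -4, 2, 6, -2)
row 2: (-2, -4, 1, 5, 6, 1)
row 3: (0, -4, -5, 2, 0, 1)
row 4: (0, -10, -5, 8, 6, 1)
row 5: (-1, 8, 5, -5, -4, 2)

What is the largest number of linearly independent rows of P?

5

Row reduce to echelon form.
R2 ← R2 − R1: [0, 2, 5, 3, 0, 3]
R5 ← R5 − (1/2)·R1: [0, 11, 7, -6, -7, 3]
R3 ← R3 + (2)·R2: [0, 0, 5, 8, 0, 7]
R4 ← R4 + (5)·R2: [0, 0, 20, 23, 6, 16]
R5 ← R5 − (11/2)·R2: [0, 0, -41/2, -45/2, -7, -27/2]
R4 ← R4 − (4)·R3: [0, 0, 0, -9, 6, -12]
R5 ← R5 + (41/10)·R3: [0, 0, 0, 103/10, -7, 76/5]
R5 ← R5 + (103/90)·R4: [0, 0, 0, 0, -2/15, 22/15]
Echelon form has 5 nonzero rows, so rank(P) = 5.
The rank gives the maximum number of linearly independent rows: 5.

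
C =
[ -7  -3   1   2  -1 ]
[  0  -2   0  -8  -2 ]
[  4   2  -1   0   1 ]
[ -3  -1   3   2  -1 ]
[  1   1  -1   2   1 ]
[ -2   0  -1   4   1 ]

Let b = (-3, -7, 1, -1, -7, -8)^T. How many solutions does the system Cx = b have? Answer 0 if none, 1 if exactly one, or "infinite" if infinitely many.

Row reduce the augmented matrix [C | b].
R3 ← R3 + (4/7)·R1: [0, 2/7, -3/7, 8/7, 3/7, -5/7]
R4 ← R4 − (3/7)·R1: [0, 2/7, 18/7, 8/7, -4/7, 2/7]
R5 ← R5 + (1/7)·R1: [0, 4/7, -6/7, 16/7, 6/7, -52/7]
R6 ← R6 − (2/7)·R1: [0, 6/7, -9/7, 24/7, 9/7, -50/7]
R3 ← R3 + (1/7)·R2: [0, 0, -3/7, 0, 1/7, -12/7]
R4 ← R4 + (1/7)·R2: [0, 0, 18/7, 0, -6/7, -5/7]
R5 ← R5 + (2/7)·R2: [0, 0, -6/7, 0, 2/7, -66/7]
R6 ← R6 + (3/7)·R2: [0, 0, -9/7, 0, 3/7, -71/7]
R4 ← R4 + (6)·R3: [0, 0, 0, 0, 0, -11]
R5 ← R5 − (2)·R3: [0, 0, 0, 0, 0, -6]
R6 ← R6 − (3)·R3: [0, 0, 0, 0, 0, -5]
R5 ← R5 − (6/11)·R4: [0, 0, 0, 0, 0, 0]
R6 ← R6 − (5/11)·R4: [0, 0, 0, 0, 0, 0]
The echelon form has 4 nonzero rows; the last pivot sits in the augmented column, so rank(C) = 3 but rank([C|b]) = 4.
Since the ranks differ, the system is inconsistent.
It has no solutions.

0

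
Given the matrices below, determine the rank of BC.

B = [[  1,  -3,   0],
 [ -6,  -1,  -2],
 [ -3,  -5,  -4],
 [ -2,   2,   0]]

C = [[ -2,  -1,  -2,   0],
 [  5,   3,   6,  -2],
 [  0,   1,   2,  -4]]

First compute BC:
[[-17, -10, -20,   6],
 [  7,   1,   2,  10],
 [-19, -16, -32,  26],
 [ 14,   8,  16,  -4]]
Now row reduce the product.
R2 ← R2 + (7/17)·R1: [0, -53/17, -106/17, 212/17]
R3 ← R3 − (19/17)·R1: [0, -82/17, -164/17, 328/17]
R4 ← R4 + (14/17)·R1: [0, -4/17, -8/17, 16/17]
R3 ← R3 − (82/53)·R2: [0, 0, 0, 0]
R4 ← R4 − (4/53)·R2: [0, 0, 0, 0]
2 nonzero rows, so rank(BC) = 2.

2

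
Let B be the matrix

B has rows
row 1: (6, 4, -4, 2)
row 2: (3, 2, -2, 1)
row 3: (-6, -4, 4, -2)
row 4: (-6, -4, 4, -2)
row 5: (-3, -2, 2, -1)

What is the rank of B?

1

Row reduce to echelon form.
R2 ← R2 − (1/2)·R1: [0, 0, 0, 0]
R3 ← R3 + R1: [0, 0, 0, 0]
R4 ← R4 + R1: [0, 0, 0, 0]
R5 ← R5 + (1/2)·R1: [0, 0, 0, 0]
Echelon form has 1 nonzero row, so rank(B) = 1.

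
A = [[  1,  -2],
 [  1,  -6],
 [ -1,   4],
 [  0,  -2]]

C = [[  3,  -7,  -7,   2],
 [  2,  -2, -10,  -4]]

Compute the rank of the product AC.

First compute AC:
[[ -1,  -3,  13,  10],
 [ -9,   5,  53,  26],
 [  5,  -1, -33, -18],
 [ -4,   4,  20,   8]]
Now row reduce the product.
R2 ← R2 − (9)·R1: [0, 32, -64, -64]
R3 ← R3 + (5)·R1: [0, -16, 32, 32]
R4 ← R4 − (4)·R1: [0, 16, -32, -32]
R3 ← R3 + (1/2)·R2: [0, 0, 0, 0]
R4 ← R4 − (1/2)·R2: [0, 0, 0, 0]
2 nonzero rows, so rank(AC) = 2.

2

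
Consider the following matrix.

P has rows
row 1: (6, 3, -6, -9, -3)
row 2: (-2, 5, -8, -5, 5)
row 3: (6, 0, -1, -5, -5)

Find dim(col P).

2

Row reduce to echelon form.
R2 ← R2 + (1/3)·R1: [0, 6, -10, -8, 4]
R3 ← R3 − R1: [0, -3, 5, 4, -2]
R3 ← R3 + (1/2)·R2: [0, 0, 0, 0, 0]
Echelon form has 2 nonzero rows, so rank(P) = 2.
The column space has dimension equal to the rank: 2.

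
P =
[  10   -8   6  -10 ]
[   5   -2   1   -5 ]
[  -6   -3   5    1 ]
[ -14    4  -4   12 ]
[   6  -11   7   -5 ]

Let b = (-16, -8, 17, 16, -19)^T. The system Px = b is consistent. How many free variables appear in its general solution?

0

Row reduce the augmented matrix [P | b].
R2 ← R2 − (1/2)·R1: [0, 2, -2, 0, 0]
R3 ← R3 + (3/5)·R1: [0, -39/5, 43/5, -5, 37/5]
R4 ← R4 + (7/5)·R1: [0, -36/5, 22/5, -2, -32/5]
R5 ← R5 − (3/5)·R1: [0, -31/5, 17/5, 1, -47/5]
R3 ← R3 + (39/10)·R2: [0, 0, 4/5, -5, 37/5]
R4 ← R4 + (18/5)·R2: [0, 0, -14/5, -2, -32/5]
R5 ← R5 + (31/10)·R2: [0, 0, -14/5, 1, -47/5]
R4 ← R4 + (7/2)·R3: [0, 0, 0, -39/2, 39/2]
R5 ← R5 + (7/2)·R3: [0, 0, 0, -33/2, 33/2]
R5 ← R5 − (11/13)·R4: [0, 0, 0, 0, 0]
The echelon form has 4 nonzero rows, and every pivot lies in the first 4 columns, so rank(P) = rank([P|b]) = 4.
The system is consistent.
Free variables = (unknowns) − (rank) = 4 − 4 = 0.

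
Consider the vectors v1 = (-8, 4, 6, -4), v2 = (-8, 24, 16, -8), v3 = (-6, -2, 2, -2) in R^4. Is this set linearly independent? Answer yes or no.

no

Form the matrix with these vectors as rows and row reduce.
R2 ← R2 − R1: [0, 20, 10, -4]
R3 ← R3 − (3/4)·R1: [0, -5, -5/2, 1]
R3 ← R3 + (1/4)·R2: [0, 0, 0, 0]
2 nonzero rows, so the 3 vectors span a space of dimension 2.
Since 2 < 3, the vectors are linearly dependent.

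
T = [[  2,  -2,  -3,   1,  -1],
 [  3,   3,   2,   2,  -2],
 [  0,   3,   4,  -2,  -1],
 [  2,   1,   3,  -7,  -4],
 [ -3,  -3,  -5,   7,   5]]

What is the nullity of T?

Row reduce to echelon form.
R2 ← R2 − (3/2)·R1: [0, 6, 13/2, 1/2, -1/2]
R4 ← R4 − R1: [0, 3, 6, -8, -3]
R5 ← R5 + (3/2)·R1: [0, -6, -19/2, 17/2, 7/2]
R3 ← R3 − (1/2)·R2: [0, 0, 3/4, -9/4, -3/4]
R4 ← R4 − (1/2)·R2: [0, 0, 11/4, -33/4, -11/4]
R5 ← R5 + R2: [0, 0, -3, 9, 3]
R4 ← R4 − (11/3)·R3: [0, 0, 0, 0, 0]
R5 ← R5 + (4)·R3: [0, 0, 0, 0, 0]
3 nonzero rows, so rank(T) = 3.
T has 5 columns; by rank–nullity, nullity = 5 − 3 = 2.

2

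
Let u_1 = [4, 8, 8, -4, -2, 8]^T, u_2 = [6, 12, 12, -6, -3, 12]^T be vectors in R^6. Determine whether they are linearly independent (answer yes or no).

no

Form the matrix with these vectors as rows and row reduce.
R2 ← R2 − (3/2)·R1: [0, 0, 0, 0, 0, 0]
1 nonzero row, so the 2 vectors span a space of dimension 1.
Since 1 < 2, the vectors are linearly dependent.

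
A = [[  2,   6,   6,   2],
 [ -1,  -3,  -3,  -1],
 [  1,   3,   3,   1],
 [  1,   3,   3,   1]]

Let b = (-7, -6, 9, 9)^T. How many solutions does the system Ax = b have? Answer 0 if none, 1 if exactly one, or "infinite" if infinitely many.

0

Row reduce the augmented matrix [A | b].
R2 ← R2 + (1/2)·R1: [0, 0, 0, 0, -19/2]
R3 ← R3 − (1/2)·R1: [0, 0, 0, 0, 25/2]
R4 ← R4 − (1/2)·R1: [0, 0, 0, 0, 25/2]
R3 ← R3 + (25/19)·R2: [0, 0, 0, 0, 0]
R4 ← R4 + (25/19)·R2: [0, 0, 0, 0, 0]
The echelon form has 2 nonzero rows; the last pivot sits in the augmented column, so rank(A) = 1 but rank([A|b]) = 2.
Since the ranks differ, the system is inconsistent.
It has no solutions.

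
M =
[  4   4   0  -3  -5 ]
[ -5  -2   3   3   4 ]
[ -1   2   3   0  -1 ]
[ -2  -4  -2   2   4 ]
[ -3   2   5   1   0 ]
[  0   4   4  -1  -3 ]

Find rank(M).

2

Row reduce to echelon form.
R2 ← R2 + (5/4)·R1: [0, 3, 3, -3/4, -9/4]
R3 ← R3 + (1/4)·R1: [0, 3, 3, -3/4, -9/4]
R4 ← R4 + (1/2)·R1: [0, -2, -2, 1/2, 3/2]
R5 ← R5 + (3/4)·R1: [0, 5, 5, -5/4, -15/4]
R3 ← R3 − R2: [0, 0, 0, 0, 0]
R4 ← R4 + (2/3)·R2: [0, 0, 0, 0, 0]
R5 ← R5 − (5/3)·R2: [0, 0, 0, 0, 0]
R6 ← R6 − (4/3)·R2: [0, 0, 0, 0, 0]
Echelon form has 2 nonzero rows, so rank(M) = 2.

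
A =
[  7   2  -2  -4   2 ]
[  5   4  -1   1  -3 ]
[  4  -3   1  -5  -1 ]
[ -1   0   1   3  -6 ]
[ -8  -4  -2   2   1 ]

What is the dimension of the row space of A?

Row reduce to echelon form.
R2 ← R2 − (5/7)·R1: [0, 18/7, 3/7, 27/7, -31/7]
R3 ← R3 − (4/7)·R1: [0, -29/7, 15/7, -19/7, -15/7]
R4 ← R4 + (1/7)·R1: [0, 2/7, 5/7, 17/7, -40/7]
R5 ← R5 + (8/7)·R1: [0, -12/7, -30/7, -18/7, 23/7]
R3 ← R3 + (29/18)·R2: [0, 0, 17/6, 7/2, -167/18]
R4 ← R4 − (1/9)·R2: [0, 0, 2/3, 2, -47/9]
R5 ← R5 + (2/3)·R2: [0, 0, -4, 0, 1/3]
R4 ← R4 − (4/17)·R3: [0, 0, 0, 20/17, -155/51]
R5 ← R5 + (24/17)·R3: [0, 0, 0, 84/17, -217/17]
R5 ← R5 − (21/5)·R4: [0, 0, 0, 0, 0]
Echelon form has 4 nonzero rows, so rank(A) = 4.
The row space has dimension equal to the rank: 4.

4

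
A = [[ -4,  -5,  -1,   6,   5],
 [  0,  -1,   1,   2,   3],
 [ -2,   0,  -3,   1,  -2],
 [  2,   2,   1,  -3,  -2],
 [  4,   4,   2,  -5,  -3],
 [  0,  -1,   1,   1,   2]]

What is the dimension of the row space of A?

Row reduce to echelon form.
R3 ← R3 − (1/2)·R1: [0, 5/2, -5/2, -2, -9/2]
R4 ← R4 + (1/2)·R1: [0, -1/2, 1/2, 0, 1/2]
R5 ← R5 + R1: [0, -1, 1, 1, 2]
R3 ← R3 + (5/2)·R2: [0, 0, 0, 3, 3]
R4 ← R4 − (1/2)·R2: [0, 0, 0, -1, -1]
R5 ← R5 − R2: [0, 0, 0, -1, -1]
R6 ← R6 − R2: [0, 0, 0, -1, -1]
R4 ← R4 + (1/3)·R3: [0, 0, 0, 0, 0]
R5 ← R5 + (1/3)·R3: [0, 0, 0, 0, 0]
R6 ← R6 + (1/3)·R3: [0, 0, 0, 0, 0]
Echelon form has 3 nonzero rows, so rank(A) = 3.
The row space has dimension equal to the rank: 3.

3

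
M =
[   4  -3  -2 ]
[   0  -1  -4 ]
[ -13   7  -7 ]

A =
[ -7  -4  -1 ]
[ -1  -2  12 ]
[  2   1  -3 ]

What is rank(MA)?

First compute MA:
[[-29, -12, -34],
 [ -7,  -2,   0],
 [ 70,  31, 118]]
Now row reduce the product.
R2 ← R2 − (7/29)·R1: [0, 26/29, 238/29]
R3 ← R3 + (70/29)·R1: [0, 59/29, 1042/29]
R3 ← R3 − (59/26)·R2: [0, 0, 225/13]
3 nonzero rows, so rank(MA) = 3.

3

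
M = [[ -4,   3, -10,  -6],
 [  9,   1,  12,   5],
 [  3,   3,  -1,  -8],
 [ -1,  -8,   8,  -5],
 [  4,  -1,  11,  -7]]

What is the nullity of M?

0

Row reduce to echelon form.
R2 ← R2 + (9/4)·R1: [0, 31/4, -21/2, -17/2]
R3 ← R3 + (3/4)·R1: [0, 21/4, -17/2, -25/2]
R4 ← R4 − (1/4)·R1: [0, -35/4, 21/2, -7/2]
R5 ← R5 + R1: [0, 2, 1, -13]
R3 ← R3 − (21/31)·R2: [0, 0, -43/31, -209/31]
R4 ← R4 + (35/31)·R2: [0, 0, -42/31, -406/31]
R5 ← R5 − (8/31)·R2: [0, 0, 115/31, -335/31]
R4 ← R4 − (42/43)·R3: [0, 0, 0, -280/43]
R5 ← R5 + (115/43)·R3: [0, 0, 0, -1240/43]
R5 ← R5 − (31/7)·R4: [0, 0, 0, 0]
4 nonzero rows, so rank(M) = 4.
M has 4 columns; by rank–nullity, nullity = 4 − 4 = 0.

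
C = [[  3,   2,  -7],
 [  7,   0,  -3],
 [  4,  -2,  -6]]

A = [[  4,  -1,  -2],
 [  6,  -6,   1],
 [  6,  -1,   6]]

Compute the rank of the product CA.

First compute CA:
[[-18,  -8, -46],
 [ 10,  -4, -32],
 [-32,  14, -46]]
Now row reduce the product.
R2 ← R2 + (5/9)·R1: [0, -76/9, -518/9]
R3 ← R3 − (16/9)·R1: [0, 254/9, 322/9]
R3 ← R3 + (127/38)·R2: [0, 0, -2975/19]
3 nonzero rows, so rank(CA) = 3.

3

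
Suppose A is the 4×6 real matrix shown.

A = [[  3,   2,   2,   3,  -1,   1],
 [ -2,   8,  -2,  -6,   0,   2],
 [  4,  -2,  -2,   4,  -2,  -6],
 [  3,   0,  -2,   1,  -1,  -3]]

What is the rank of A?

Row reduce to echelon form.
R2 ← R2 + (2/3)·R1: [0, 28/3, -2/3, -4, -2/3, 8/3]
R3 ← R3 − (4/3)·R1: [0, -14/3, -14/3, 0, -2/3, -22/3]
R4 ← R4 − R1: [0, -2, -4, -2, 0, -4]
R3 ← R3 + (1/2)·R2: [0, 0, -5, -2, -1, -6]
R4 ← R4 + (3/14)·R2: [0, 0, -29/7, -20/7, -1/7, -24/7]
R4 ← R4 − (29/35)·R3: [0, 0, 0, -6/5, 24/35, 54/35]
Echelon form has 4 nonzero rows, so rank(A) = 4.

4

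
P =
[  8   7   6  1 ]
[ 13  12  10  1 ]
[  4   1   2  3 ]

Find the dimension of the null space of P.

2

Row reduce to echelon form.
R2 ← R2 − (13/8)·R1: [0, 5/8, 1/4, -5/8]
R3 ← R3 − (1/2)·R1: [0, -5/2, -1, 5/2]
R3 ← R3 + (4)·R2: [0, 0, 0, 0]
2 nonzero rows, so rank(P) = 2.
P has 4 columns; by rank–nullity, nullity = 4 − 2 = 2.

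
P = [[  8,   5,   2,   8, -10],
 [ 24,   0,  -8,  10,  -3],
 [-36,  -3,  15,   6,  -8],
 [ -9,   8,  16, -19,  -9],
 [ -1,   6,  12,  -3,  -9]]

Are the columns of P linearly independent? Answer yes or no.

yes

Row reduce P to echelon form.
R2 ← R2 − (3)·R1: [0, -15, -14, -14, 27]
R3 ← R3 + (9/2)·R1: [0, 39/2, 24, 42, -53]
R4 ← R4 + (9/8)·R1: [0, 109/8, 73/4, -10, -81/4]
R5 ← R5 + (1/8)·R1: [0, 53/8, 49/4, -2, -41/4]
R3 ← R3 + (13/10)·R2: [0, 0, 29/5, 119/5, -179/10]
R4 ← R4 + (109/120)·R2: [0, 0, 83/15, -1363/60, 171/40]
R5 ← R5 + (53/120)·R2: [0, 0, 91/15, -491/60, 67/40]
R4 ← R4 − (83/87)·R3: [0, 0, 0, -5269/116, 14861/696]
R5 ← R5 − (91/87)·R3: [0, 0, 0, -3837/116, 14197/696]
R5 ← R5 − (3837/5269)·R4: [0, 0, 0, 0, 6968/1437]
5 pivots among 5 columns.
Every column is a pivot column, so the columns are linearly independent.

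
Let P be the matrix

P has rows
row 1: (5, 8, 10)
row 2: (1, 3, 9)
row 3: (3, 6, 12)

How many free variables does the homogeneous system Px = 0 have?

Row reduce to echelon form.
R2 ← R2 − (1/5)·R1: [0, 7/5, 7]
R3 ← R3 − (3/5)·R1: [0, 6/5, 6]
R3 ← R3 − (6/7)·R2: [0, 0, 0]
2 nonzero rows, so rank(P) = 2.
P has 3 columns; by rank–nullity, nullity = 3 − 2 = 1.

1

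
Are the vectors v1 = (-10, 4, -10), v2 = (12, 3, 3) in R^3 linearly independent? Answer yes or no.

yes

Form the matrix with these vectors as rows and row reduce.
R2 ← R2 + (6/5)·R1: [0, 39/5, -9]
2 nonzero rows, so the 2 vectors span a space of dimension 2.
Since 2 = 2, the vectors are linearly independent.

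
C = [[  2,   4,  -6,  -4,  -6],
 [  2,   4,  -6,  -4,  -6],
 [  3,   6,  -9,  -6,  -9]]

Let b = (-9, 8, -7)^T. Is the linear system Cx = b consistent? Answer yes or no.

no

Row reduce the augmented matrix [C | b].
R2 ← R2 − R1: [0, 0, 0, 0, 0, 17]
R3 ← R3 − (3/2)·R1: [0, 0, 0, 0, 0, 13/2]
R3 ← R3 − (13/34)·R2: [0, 0, 0, 0, 0, 0]
The echelon form has 2 nonzero rows; the last pivot sits in the augmented column, so rank(C) = 1 but rank([C|b]) = 2.
Since the ranks differ, the system is inconsistent.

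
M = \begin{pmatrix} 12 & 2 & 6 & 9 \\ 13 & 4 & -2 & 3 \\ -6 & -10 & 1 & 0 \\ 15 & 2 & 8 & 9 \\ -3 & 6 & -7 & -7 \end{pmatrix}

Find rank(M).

Row reduce to echelon form.
R2 ← R2 − (13/12)·R1: [0, 11/6, -17/2, -27/4]
R3 ← R3 + (1/2)·R1: [0, -9, 4, 9/2]
R4 ← R4 − (5/4)·R1: [0, -1/2, 1/2, -9/4]
R5 ← R5 + (1/4)·R1: [0, 13/2, -11/2, -19/4]
R3 ← R3 + (54/11)·R2: [0, 0, -415/11, -315/11]
R4 ← R4 + (3/11)·R2: [0, 0, -20/11, -45/11]
R5 ← R5 − (39/11)·R2: [0, 0, 271/11, 211/11]
R4 ← R4 − (4/83)·R3: [0, 0, 0, -225/83]
R5 ← R5 + (271/415)·R3: [0, 0, 0, 40/83]
R5 ← R5 + (8/45)·R4: [0, 0, 0, 0]
Echelon form has 4 nonzero rows, so rank(M) = 4.

4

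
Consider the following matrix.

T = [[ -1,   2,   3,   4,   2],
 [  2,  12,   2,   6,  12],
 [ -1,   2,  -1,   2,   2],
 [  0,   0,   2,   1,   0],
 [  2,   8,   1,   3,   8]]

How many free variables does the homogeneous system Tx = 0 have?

Row reduce to echelon form.
R2 ← R2 + (2)·R1: [0, 16, 8, 14, 16]
R3 ← R3 − R1: [0, 0, -4, -2, 0]
R5 ← R5 + (2)·R1: [0, 12, 7, 11, 12]
R5 ← R5 − (3/4)·R2: [0, 0, 1, 1/2, 0]
R4 ← R4 + (1/2)·R3: [0, 0, 0, 0, 0]
R5 ← R5 + (1/4)·R3: [0, 0, 0, 0, 0]
3 nonzero rows, so rank(T) = 3.
T has 5 columns; by rank–nullity, nullity = 5 − 3 = 2.

2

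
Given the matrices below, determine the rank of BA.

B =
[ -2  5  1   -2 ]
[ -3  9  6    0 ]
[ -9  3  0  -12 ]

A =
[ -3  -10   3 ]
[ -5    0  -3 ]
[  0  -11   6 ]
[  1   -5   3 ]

First compute BA:
[[-21,  19, -21],
 [-36, -36,   0],
 [  0, 150, -72]]
Now row reduce the product.
R2 ← R2 − (12/7)·R1: [0, -480/7, 36]
R3 ← R3 + (35/16)·R2: [0, 0, 27/4]
3 nonzero rows, so rank(BA) = 3.

3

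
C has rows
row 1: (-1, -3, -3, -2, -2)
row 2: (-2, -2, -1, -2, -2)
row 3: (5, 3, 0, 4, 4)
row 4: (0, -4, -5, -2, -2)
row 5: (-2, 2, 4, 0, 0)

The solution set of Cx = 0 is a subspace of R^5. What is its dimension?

3

Row reduce to echelon form.
R2 ← R2 − (2)·R1: [0, 4, 5, 2, 2]
R3 ← R3 + (5)·R1: [0, -12, -15, -6, -6]
R5 ← R5 − (2)·R1: [0, 8, 10, 4, 4]
R3 ← R3 + (3)·R2: [0, 0, 0, 0, 0]
R4 ← R4 + R2: [0, 0, 0, 0, 0]
R5 ← R5 − (2)·R2: [0, 0, 0, 0, 0]
2 nonzero rows, so rank(C) = 2.
C has 5 columns; by rank–nullity, nullity = 5 − 2 = 3.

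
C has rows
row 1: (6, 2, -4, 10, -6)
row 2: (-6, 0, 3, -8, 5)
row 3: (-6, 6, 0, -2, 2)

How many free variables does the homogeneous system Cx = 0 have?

Row reduce to echelon form.
R2 ← R2 + R1: [0, 2, -1, 2, -1]
R3 ← R3 + R1: [0, 8, -4, 8, -4]
R3 ← R3 − (4)·R2: [0, 0, 0, 0, 0]
2 nonzero rows, so rank(C) = 2.
C has 5 columns; by rank–nullity, nullity = 5 − 2 = 3.

3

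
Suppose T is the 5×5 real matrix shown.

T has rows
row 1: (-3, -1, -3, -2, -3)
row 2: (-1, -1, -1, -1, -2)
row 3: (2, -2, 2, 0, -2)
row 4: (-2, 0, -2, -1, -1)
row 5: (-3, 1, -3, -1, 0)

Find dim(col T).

2

Row reduce to echelon form.
R2 ← R2 − (1/3)·R1: [0, -2/3, 0, -1/3, -1]
R3 ← R3 + (2/3)·R1: [0, -8/3, 0, -4/3, -4]
R4 ← R4 − (2/3)·R1: [0, 2/3, 0, 1/3, 1]
R5 ← R5 − R1: [0, 2, 0, 1, 3]
R3 ← R3 − (4)·R2: [0, 0, 0, 0, 0]
R4 ← R4 + R2: [0, 0, 0, 0, 0]
R5 ← R5 + (3)·R2: [0, 0, 0, 0, 0]
Echelon form has 2 nonzero rows, so rank(T) = 2.
The column space has dimension equal to the rank: 2.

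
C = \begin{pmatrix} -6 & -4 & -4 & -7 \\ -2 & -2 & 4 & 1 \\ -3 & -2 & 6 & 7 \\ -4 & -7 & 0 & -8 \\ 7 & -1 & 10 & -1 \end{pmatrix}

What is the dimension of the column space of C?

Row reduce to echelon form.
R2 ← R2 − (1/3)·R1: [0, -2/3, 16/3, 10/3]
R3 ← R3 − (1/2)·R1: [0, 0, 8, 21/2]
R4 ← R4 − (2/3)·R1: [0, -13/3, 8/3, -10/3]
R5 ← R5 + (7/6)·R1: [0, -17/3, 16/3, -55/6]
R4 ← R4 − (13/2)·R2: [0, 0, -32, -25]
R5 ← R5 − (17/2)·R2: [0, 0, -40, -75/2]
R4 ← R4 + (4)·R3: [0, 0, 0, 17]
R5 ← R5 + (5)·R3: [0, 0, 0, 15]
R5 ← R5 − (15/17)·R4: [0, 0, 0, 0]
Echelon form has 4 nonzero rows, so rank(C) = 4.
The column space has dimension equal to the rank: 4.

4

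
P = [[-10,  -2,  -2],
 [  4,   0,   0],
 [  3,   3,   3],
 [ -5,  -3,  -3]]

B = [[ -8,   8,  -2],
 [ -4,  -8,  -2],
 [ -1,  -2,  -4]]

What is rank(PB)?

First compute PB:
[[ 90, -60,  32],
 [-32,  32,  -8],
 [-39,  -6, -24],
 [ 55, -10,  28]]
Now row reduce the product.
R2 ← R2 + (16/45)·R1: [0, 32/3, 152/45]
R3 ← R3 + (13/30)·R1: [0, -32, -152/15]
R4 ← R4 − (11/18)·R1: [0, 80/3, 76/9]
R3 ← R3 + (3)·R2: [0, 0, 0]
R4 ← R4 − (5/2)·R2: [0, 0, 0]
2 nonzero rows, so rank(PB) = 2.

2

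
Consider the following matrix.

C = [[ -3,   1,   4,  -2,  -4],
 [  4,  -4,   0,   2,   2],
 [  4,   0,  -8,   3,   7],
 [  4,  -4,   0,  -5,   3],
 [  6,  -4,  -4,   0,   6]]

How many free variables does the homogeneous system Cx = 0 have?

2

Row reduce to echelon form.
R2 ← R2 + (4/3)·R1: [0, -8/3, 16/3, -2/3, -10/3]
R3 ← R3 + (4/3)·R1: [0, 4/3, -8/3, 1/3, 5/3]
R4 ← R4 + (4/3)·R1: [0, -8/3, 16/3, -23/3, -7/3]
R5 ← R5 + (2)·R1: [0, -2, 4, -4, -2]
R3 ← R3 + (1/2)·R2: [0, 0, 0, 0, 0]
R4 ← R4 − R2: [0, 0, 0, -7, 1]
R5 ← R5 − (3/4)·R2: [0, 0, 0, -7/2, 1/2]
Swap R3 ↔ R4
R5 ← R5 − (1/2)·R3: [0, 0, 0, 0, 0]
3 nonzero rows, so rank(C) = 3.
C has 5 columns; by rank–nullity, nullity = 5 − 3 = 2.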